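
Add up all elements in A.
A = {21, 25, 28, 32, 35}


Set A = {21, 25, 28, 32, 35}
Sum = 21 + 25 + 28 + 32 + 35 = 141

141


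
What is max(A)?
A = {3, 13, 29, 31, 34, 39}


Set A = {3, 13, 29, 31, 34, 39}
Elements in ascending order: 3, 13, 29, 31, 34, 39
The largest element is 39.

39


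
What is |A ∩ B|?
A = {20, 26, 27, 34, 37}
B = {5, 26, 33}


Set A = {20, 26, 27, 34, 37}
Set B = {5, 26, 33}
A ∩ B = {26}
|A ∩ B| = 1

1


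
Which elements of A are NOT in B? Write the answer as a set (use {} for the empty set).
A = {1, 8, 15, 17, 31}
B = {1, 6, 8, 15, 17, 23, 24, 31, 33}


Set A = {1, 8, 15, 17, 31}
Set B = {1, 6, 8, 15, 17, 23, 24, 31, 33}
Check each element of A against B:
1 ∈ B, 8 ∈ B, 15 ∈ B, 17 ∈ B, 31 ∈ B
Elements of A not in B: {}

{}


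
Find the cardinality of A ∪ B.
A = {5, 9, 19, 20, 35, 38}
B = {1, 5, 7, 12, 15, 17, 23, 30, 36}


Set A = {5, 9, 19, 20, 35, 38}, |A| = 6
Set B = {1, 5, 7, 12, 15, 17, 23, 30, 36}, |B| = 9
A ∩ B = {5}, |A ∩ B| = 1
|A ∪ B| = |A| + |B| - |A ∩ B| = 6 + 9 - 1 = 14

14


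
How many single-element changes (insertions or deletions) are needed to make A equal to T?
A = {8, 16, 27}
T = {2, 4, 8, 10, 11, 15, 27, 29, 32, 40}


Set A = {8, 16, 27}
Set T = {2, 4, 8, 10, 11, 15, 27, 29, 32, 40}
Elements to remove from A (in A, not in T): {16} → 1 removals
Elements to add to A (in T, not in A): {2, 4, 10, 11, 15, 29, 32, 40} → 8 additions
Total edits = 1 + 8 = 9

9


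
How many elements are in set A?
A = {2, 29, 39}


Set A = {2, 29, 39}
Listing elements: 2, 29, 39
Counting: 3 elements
|A| = 3

3


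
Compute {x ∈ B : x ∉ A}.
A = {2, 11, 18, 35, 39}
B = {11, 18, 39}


Set A = {2, 11, 18, 35, 39}
Set B = {11, 18, 39}
Check each element of B against A:
11 ∈ A, 18 ∈ A, 39 ∈ A
Elements of B not in A: {}

{}


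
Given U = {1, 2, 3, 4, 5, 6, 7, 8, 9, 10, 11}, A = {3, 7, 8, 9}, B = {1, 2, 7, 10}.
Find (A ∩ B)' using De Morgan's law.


U = {1, 2, 3, 4, 5, 6, 7, 8, 9, 10, 11}
A = {3, 7, 8, 9}, B = {1, 2, 7, 10}
A ∩ B = {7}
(A ∩ B)' = U \ (A ∩ B) = {1, 2, 3, 4, 5, 6, 8, 9, 10, 11}
Verification via A' ∪ B': A' = {1, 2, 4, 5, 6, 10, 11}, B' = {3, 4, 5, 6, 8, 9, 11}
A' ∪ B' = {1, 2, 3, 4, 5, 6, 8, 9, 10, 11} ✓

{1, 2, 3, 4, 5, 6, 8, 9, 10, 11}


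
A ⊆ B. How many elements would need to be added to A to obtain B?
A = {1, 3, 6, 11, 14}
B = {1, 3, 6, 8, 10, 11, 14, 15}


Set A = {1, 3, 6, 11, 14}, |A| = 5
Set B = {1, 3, 6, 8, 10, 11, 14, 15}, |B| = 8
Since A ⊆ B: B \ A = {8, 10, 15}
|B| - |A| = 8 - 5 = 3

3


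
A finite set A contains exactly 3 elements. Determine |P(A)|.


The set has 3 elements.
The power set contains all possible subsets.
|P(A)| = 2^|A| = 2^3 = 8

8


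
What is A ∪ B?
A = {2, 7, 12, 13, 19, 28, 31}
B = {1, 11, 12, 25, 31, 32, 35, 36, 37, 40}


Set A = {2, 7, 12, 13, 19, 28, 31}
Set B = {1, 11, 12, 25, 31, 32, 35, 36, 37, 40}
A ∪ B includes all elements in either set.
Elements from A: {2, 7, 12, 13, 19, 28, 31}
Elements from B not already included: {1, 11, 25, 32, 35, 36, 37, 40}
A ∪ B = {1, 2, 7, 11, 12, 13, 19, 25, 28, 31, 32, 35, 36, 37, 40}

{1, 2, 7, 11, 12, 13, 19, 25, 28, 31, 32, 35, 36, 37, 40}


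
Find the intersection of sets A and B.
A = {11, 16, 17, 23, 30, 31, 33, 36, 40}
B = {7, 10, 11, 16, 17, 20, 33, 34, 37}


Set A = {11, 16, 17, 23, 30, 31, 33, 36, 40}
Set B = {7, 10, 11, 16, 17, 20, 33, 34, 37}
A ∩ B includes only elements in both sets.
Check each element of A against B:
11 ✓, 16 ✓, 17 ✓, 23 ✗, 30 ✗, 31 ✗, 33 ✓, 36 ✗, 40 ✗
A ∩ B = {11, 16, 17, 33}

{11, 16, 17, 33}


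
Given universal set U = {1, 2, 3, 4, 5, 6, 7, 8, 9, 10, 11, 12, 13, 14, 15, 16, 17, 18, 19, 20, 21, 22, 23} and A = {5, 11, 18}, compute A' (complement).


Universal set U = {1, 2, 3, 4, 5, 6, 7, 8, 9, 10, 11, 12, 13, 14, 15, 16, 17, 18, 19, 20, 21, 22, 23}
Set A = {5, 11, 18}
A' = U \ A = elements in U but not in A
Checking each element of U:
1 (not in A, include), 2 (not in A, include), 3 (not in A, include), 4 (not in A, include), 5 (in A, exclude), 6 (not in A, include), 7 (not in A, include), 8 (not in A, include), 9 (not in A, include), 10 (not in A, include), 11 (in A, exclude), 12 (not in A, include), 13 (not in A, include), 14 (not in A, include), 15 (not in A, include), 16 (not in A, include), 17 (not in A, include), 18 (in A, exclude), 19 (not in A, include), 20 (not in A, include), 21 (not in A, include), 22 (not in A, include), 23 (not in A, include)
A' = {1, 2, 3, 4, 6, 7, 8, 9, 10, 12, 13, 14, 15, 16, 17, 19, 20, 21, 22, 23}

{1, 2, 3, 4, 6, 7, 8, 9, 10, 12, 13, 14, 15, 16, 17, 19, 20, 21, 22, 23}


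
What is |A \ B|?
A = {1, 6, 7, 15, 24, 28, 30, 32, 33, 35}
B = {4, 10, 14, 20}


Set A = {1, 6, 7, 15, 24, 28, 30, 32, 33, 35}
Set B = {4, 10, 14, 20}
A \ B = {1, 6, 7, 15, 24, 28, 30, 32, 33, 35}
|A \ B| = 10

10


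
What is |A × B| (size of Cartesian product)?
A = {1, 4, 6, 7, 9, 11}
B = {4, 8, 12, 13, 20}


Set A = {1, 4, 6, 7, 9, 11} has 6 elements.
Set B = {4, 8, 12, 13, 20} has 5 elements.
|A × B| = |A| × |B| = 6 × 5 = 30

30


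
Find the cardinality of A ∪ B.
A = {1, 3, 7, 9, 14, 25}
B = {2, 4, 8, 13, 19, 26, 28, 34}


Set A = {1, 3, 7, 9, 14, 25}, |A| = 6
Set B = {2, 4, 8, 13, 19, 26, 28, 34}, |B| = 8
A ∩ B = {}, |A ∩ B| = 0
|A ∪ B| = |A| + |B| - |A ∩ B| = 6 + 8 - 0 = 14

14


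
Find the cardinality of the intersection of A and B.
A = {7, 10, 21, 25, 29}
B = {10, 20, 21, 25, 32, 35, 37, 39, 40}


Set A = {7, 10, 21, 25, 29}
Set B = {10, 20, 21, 25, 32, 35, 37, 39, 40}
A ∩ B = {10, 21, 25}
|A ∩ B| = 3

3


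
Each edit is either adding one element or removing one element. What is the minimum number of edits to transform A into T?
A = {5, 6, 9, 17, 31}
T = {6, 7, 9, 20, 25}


Set A = {5, 6, 9, 17, 31}
Set T = {6, 7, 9, 20, 25}
Elements to remove from A (in A, not in T): {5, 17, 31} → 3 removals
Elements to add to A (in T, not in A): {7, 20, 25} → 3 additions
Total edits = 3 + 3 = 6

6


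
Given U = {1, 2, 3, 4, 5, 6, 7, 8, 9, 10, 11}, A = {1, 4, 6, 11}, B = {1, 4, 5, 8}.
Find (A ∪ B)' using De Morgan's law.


U = {1, 2, 3, 4, 5, 6, 7, 8, 9, 10, 11}
A = {1, 4, 6, 11}, B = {1, 4, 5, 8}
A ∪ B = {1, 4, 5, 6, 8, 11}
(A ∪ B)' = U \ (A ∪ B) = {2, 3, 7, 9, 10}
Verification via A' ∩ B': A' = {2, 3, 5, 7, 8, 9, 10}, B' = {2, 3, 6, 7, 9, 10, 11}
A' ∩ B' = {2, 3, 7, 9, 10} ✓

{2, 3, 7, 9, 10}


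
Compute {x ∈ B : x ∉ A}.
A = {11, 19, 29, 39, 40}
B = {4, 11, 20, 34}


Set A = {11, 19, 29, 39, 40}
Set B = {4, 11, 20, 34}
Check each element of B against A:
4 ∉ A (include), 11 ∈ A, 20 ∉ A (include), 34 ∉ A (include)
Elements of B not in A: {4, 20, 34}

{4, 20, 34}


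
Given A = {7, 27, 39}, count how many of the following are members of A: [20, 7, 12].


Set A = {7, 27, 39}
Candidates: [20, 7, 12]
Check each candidate:
20 ∉ A, 7 ∈ A, 12 ∉ A
Count of candidates in A: 1

1


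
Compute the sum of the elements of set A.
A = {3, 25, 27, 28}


Set A = {3, 25, 27, 28}
Sum = 3 + 25 + 27 + 28 = 83

83


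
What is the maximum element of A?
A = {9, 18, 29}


Set A = {9, 18, 29}
Elements in ascending order: 9, 18, 29
The largest element is 29.

29


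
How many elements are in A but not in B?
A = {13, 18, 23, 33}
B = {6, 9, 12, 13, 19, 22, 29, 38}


Set A = {13, 18, 23, 33}
Set B = {6, 9, 12, 13, 19, 22, 29, 38}
A \ B = {18, 23, 33}
|A \ B| = 3

3


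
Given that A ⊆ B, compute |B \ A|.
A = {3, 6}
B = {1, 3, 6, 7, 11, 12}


Set A = {3, 6}, |A| = 2
Set B = {1, 3, 6, 7, 11, 12}, |B| = 6
Since A ⊆ B: B \ A = {1, 7, 11, 12}
|B| - |A| = 6 - 2 = 4

4


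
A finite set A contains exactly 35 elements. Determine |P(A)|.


The set has 35 elements.
The power set contains all possible subsets.
|P(A)| = 2^|A| = 2^35 = 34359738368

34359738368


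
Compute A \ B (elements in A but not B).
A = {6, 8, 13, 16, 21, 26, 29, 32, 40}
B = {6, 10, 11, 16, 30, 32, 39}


Set A = {6, 8, 13, 16, 21, 26, 29, 32, 40}
Set B = {6, 10, 11, 16, 30, 32, 39}
A \ B includes elements in A that are not in B.
Check each element of A:
6 (in B, remove), 8 (not in B, keep), 13 (not in B, keep), 16 (in B, remove), 21 (not in B, keep), 26 (not in B, keep), 29 (not in B, keep), 32 (in B, remove), 40 (not in B, keep)
A \ B = {8, 13, 21, 26, 29, 40}

{8, 13, 21, 26, 29, 40}


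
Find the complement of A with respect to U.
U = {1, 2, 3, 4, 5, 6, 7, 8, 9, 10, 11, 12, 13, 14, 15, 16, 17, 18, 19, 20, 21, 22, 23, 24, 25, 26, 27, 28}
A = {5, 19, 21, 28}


Universal set U = {1, 2, 3, 4, 5, 6, 7, 8, 9, 10, 11, 12, 13, 14, 15, 16, 17, 18, 19, 20, 21, 22, 23, 24, 25, 26, 27, 28}
Set A = {5, 19, 21, 28}
A' = U \ A = elements in U but not in A
Checking each element of U:
1 (not in A, include), 2 (not in A, include), 3 (not in A, include), 4 (not in A, include), 5 (in A, exclude), 6 (not in A, include), 7 (not in A, include), 8 (not in A, include), 9 (not in A, include), 10 (not in A, include), 11 (not in A, include), 12 (not in A, include), 13 (not in A, include), 14 (not in A, include), 15 (not in A, include), 16 (not in A, include), 17 (not in A, include), 18 (not in A, include), 19 (in A, exclude), 20 (not in A, include), 21 (in A, exclude), 22 (not in A, include), 23 (not in A, include), 24 (not in A, include), 25 (not in A, include), 26 (not in A, include), 27 (not in A, include), 28 (in A, exclude)
A' = {1, 2, 3, 4, 6, 7, 8, 9, 10, 11, 12, 13, 14, 15, 16, 17, 18, 20, 22, 23, 24, 25, 26, 27}

{1, 2, 3, 4, 6, 7, 8, 9, 10, 11, 12, 13, 14, 15, 16, 17, 18, 20, 22, 23, 24, 25, 26, 27}


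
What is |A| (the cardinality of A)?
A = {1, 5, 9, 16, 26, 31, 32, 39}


Set A = {1, 5, 9, 16, 26, 31, 32, 39}
Listing elements: 1, 5, 9, 16, 26, 31, 32, 39
Counting: 8 elements
|A| = 8

8


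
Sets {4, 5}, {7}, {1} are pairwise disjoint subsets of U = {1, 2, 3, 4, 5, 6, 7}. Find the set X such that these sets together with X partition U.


U = {1, 2, 3, 4, 5, 6, 7}
Shown blocks: {4, 5}, {7}, {1}
A partition's blocks are pairwise disjoint and cover U, so the missing block = U \ (union of shown blocks).
Union of shown blocks: {1, 4, 5, 7}
Missing block = U \ (union) = {2, 3, 6}

{2, 3, 6}


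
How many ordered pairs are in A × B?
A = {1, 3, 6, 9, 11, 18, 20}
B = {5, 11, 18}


Set A = {1, 3, 6, 9, 11, 18, 20} has 7 elements.
Set B = {5, 11, 18} has 3 elements.
|A × B| = |A| × |B| = 7 × 3 = 21

21


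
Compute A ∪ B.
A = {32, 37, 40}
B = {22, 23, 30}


Set A = {32, 37, 40}
Set B = {22, 23, 30}
A ∪ B includes all elements in either set.
Elements from A: {32, 37, 40}
Elements from B not already included: {22, 23, 30}
A ∪ B = {22, 23, 30, 32, 37, 40}

{22, 23, 30, 32, 37, 40}


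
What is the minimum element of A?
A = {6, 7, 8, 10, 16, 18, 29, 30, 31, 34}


Set A = {6, 7, 8, 10, 16, 18, 29, 30, 31, 34}
Elements in ascending order: 6, 7, 8, 10, 16, 18, 29, 30, 31, 34
The smallest element is 6.

6


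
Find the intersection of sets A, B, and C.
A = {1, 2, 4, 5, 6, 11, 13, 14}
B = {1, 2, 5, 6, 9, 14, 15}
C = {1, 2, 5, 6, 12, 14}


Set A = {1, 2, 4, 5, 6, 11, 13, 14}
Set B = {1, 2, 5, 6, 9, 14, 15}
Set C = {1, 2, 5, 6, 12, 14}
First, A ∩ B = {1, 2, 5, 6, 14}
Then, (A ∩ B) ∩ C = {1, 2, 5, 6, 14}

{1, 2, 5, 6, 14}


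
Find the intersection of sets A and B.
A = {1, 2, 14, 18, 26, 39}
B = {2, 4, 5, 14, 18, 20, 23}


Set A = {1, 2, 14, 18, 26, 39}
Set B = {2, 4, 5, 14, 18, 20, 23}
A ∩ B includes only elements in both sets.
Check each element of A against B:
1 ✗, 2 ✓, 14 ✓, 18 ✓, 26 ✗, 39 ✗
A ∩ B = {2, 14, 18}

{2, 14, 18}


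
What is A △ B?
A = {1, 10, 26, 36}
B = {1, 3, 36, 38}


Set A = {1, 10, 26, 36}
Set B = {1, 3, 36, 38}
A △ B = (A \ B) ∪ (B \ A)
Elements in A but not B: {10, 26}
Elements in B but not A: {3, 38}
A △ B = {3, 10, 26, 38}

{3, 10, 26, 38}


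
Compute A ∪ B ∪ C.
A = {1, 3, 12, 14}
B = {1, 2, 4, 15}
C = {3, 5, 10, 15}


Set A = {1, 3, 12, 14}
Set B = {1, 2, 4, 15}
Set C = {3, 5, 10, 15}
First, A ∪ B = {1, 2, 3, 4, 12, 14, 15}
Then, (A ∪ B) ∪ C = {1, 2, 3, 4, 5, 10, 12, 14, 15}

{1, 2, 3, 4, 5, 10, 12, 14, 15}


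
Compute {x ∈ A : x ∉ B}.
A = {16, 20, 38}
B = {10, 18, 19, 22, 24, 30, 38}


Set A = {16, 20, 38}
Set B = {10, 18, 19, 22, 24, 30, 38}
Check each element of A against B:
16 ∉ B (include), 20 ∉ B (include), 38 ∈ B
Elements of A not in B: {16, 20}

{16, 20}


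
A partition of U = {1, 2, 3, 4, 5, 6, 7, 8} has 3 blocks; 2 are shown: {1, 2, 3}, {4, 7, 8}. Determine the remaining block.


U = {1, 2, 3, 4, 5, 6, 7, 8}
Shown blocks: {1, 2, 3}, {4, 7, 8}
A partition's blocks are pairwise disjoint and cover U, so the missing block = U \ (union of shown blocks).
Union of shown blocks: {1, 2, 3, 4, 7, 8}
Missing block = U \ (union) = {5, 6}

{5, 6}


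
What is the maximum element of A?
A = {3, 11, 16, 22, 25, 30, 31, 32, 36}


Set A = {3, 11, 16, 22, 25, 30, 31, 32, 36}
Elements in ascending order: 3, 11, 16, 22, 25, 30, 31, 32, 36
The largest element is 36.

36


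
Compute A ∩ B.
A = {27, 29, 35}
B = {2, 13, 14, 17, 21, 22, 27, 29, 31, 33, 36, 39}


Set A = {27, 29, 35}
Set B = {2, 13, 14, 17, 21, 22, 27, 29, 31, 33, 36, 39}
A ∩ B includes only elements in both sets.
Check each element of A against B:
27 ✓, 29 ✓, 35 ✗
A ∩ B = {27, 29}

{27, 29}


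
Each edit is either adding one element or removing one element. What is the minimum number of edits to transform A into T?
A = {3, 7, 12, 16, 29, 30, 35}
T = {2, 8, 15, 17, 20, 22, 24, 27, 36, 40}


Set A = {3, 7, 12, 16, 29, 30, 35}
Set T = {2, 8, 15, 17, 20, 22, 24, 27, 36, 40}
Elements to remove from A (in A, not in T): {3, 7, 12, 16, 29, 30, 35} → 7 removals
Elements to add to A (in T, not in A): {2, 8, 15, 17, 20, 22, 24, 27, 36, 40} → 10 additions
Total edits = 7 + 10 = 17

17


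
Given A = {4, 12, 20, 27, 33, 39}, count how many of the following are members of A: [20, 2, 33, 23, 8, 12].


Set A = {4, 12, 20, 27, 33, 39}
Candidates: [20, 2, 33, 23, 8, 12]
Check each candidate:
20 ∈ A, 2 ∉ A, 33 ∈ A, 23 ∉ A, 8 ∉ A, 12 ∈ A
Count of candidates in A: 3

3


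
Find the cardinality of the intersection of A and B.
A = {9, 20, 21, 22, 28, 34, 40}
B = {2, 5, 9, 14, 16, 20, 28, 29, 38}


Set A = {9, 20, 21, 22, 28, 34, 40}
Set B = {2, 5, 9, 14, 16, 20, 28, 29, 38}
A ∩ B = {9, 20, 28}
|A ∩ B| = 3

3


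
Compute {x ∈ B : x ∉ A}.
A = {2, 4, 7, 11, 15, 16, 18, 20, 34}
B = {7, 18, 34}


Set A = {2, 4, 7, 11, 15, 16, 18, 20, 34}
Set B = {7, 18, 34}
Check each element of B against A:
7 ∈ A, 18 ∈ A, 34 ∈ A
Elements of B not in A: {}

{}


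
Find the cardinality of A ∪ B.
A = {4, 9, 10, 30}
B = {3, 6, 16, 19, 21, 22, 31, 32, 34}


Set A = {4, 9, 10, 30}, |A| = 4
Set B = {3, 6, 16, 19, 21, 22, 31, 32, 34}, |B| = 9
A ∩ B = {}, |A ∩ B| = 0
|A ∪ B| = |A| + |B| - |A ∩ B| = 4 + 9 - 0 = 13

13


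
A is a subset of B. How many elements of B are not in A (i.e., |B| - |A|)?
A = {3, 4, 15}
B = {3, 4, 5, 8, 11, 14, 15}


Set A = {3, 4, 15}, |A| = 3
Set B = {3, 4, 5, 8, 11, 14, 15}, |B| = 7
Since A ⊆ B: B \ A = {5, 8, 11, 14}
|B| - |A| = 7 - 3 = 4

4


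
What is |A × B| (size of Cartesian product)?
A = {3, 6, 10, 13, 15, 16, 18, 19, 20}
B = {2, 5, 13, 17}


Set A = {3, 6, 10, 13, 15, 16, 18, 19, 20} has 9 elements.
Set B = {2, 5, 13, 17} has 4 elements.
|A × B| = |A| × |B| = 9 × 4 = 36

36


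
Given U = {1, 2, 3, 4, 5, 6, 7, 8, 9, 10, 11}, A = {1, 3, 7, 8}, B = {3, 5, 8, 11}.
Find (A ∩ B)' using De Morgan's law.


U = {1, 2, 3, 4, 5, 6, 7, 8, 9, 10, 11}
A = {1, 3, 7, 8}, B = {3, 5, 8, 11}
A ∩ B = {3, 8}
(A ∩ B)' = U \ (A ∩ B) = {1, 2, 4, 5, 6, 7, 9, 10, 11}
Verification via A' ∪ B': A' = {2, 4, 5, 6, 9, 10, 11}, B' = {1, 2, 4, 6, 7, 9, 10}
A' ∪ B' = {1, 2, 4, 5, 6, 7, 9, 10, 11} ✓

{1, 2, 4, 5, 6, 7, 9, 10, 11}


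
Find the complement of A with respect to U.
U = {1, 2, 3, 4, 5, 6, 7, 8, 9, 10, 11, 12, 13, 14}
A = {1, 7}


Universal set U = {1, 2, 3, 4, 5, 6, 7, 8, 9, 10, 11, 12, 13, 14}
Set A = {1, 7}
A' = U \ A = elements in U but not in A
Checking each element of U:
1 (in A, exclude), 2 (not in A, include), 3 (not in A, include), 4 (not in A, include), 5 (not in A, include), 6 (not in A, include), 7 (in A, exclude), 8 (not in A, include), 9 (not in A, include), 10 (not in A, include), 11 (not in A, include), 12 (not in A, include), 13 (not in A, include), 14 (not in A, include)
A' = {2, 3, 4, 5, 6, 8, 9, 10, 11, 12, 13, 14}

{2, 3, 4, 5, 6, 8, 9, 10, 11, 12, 13, 14}


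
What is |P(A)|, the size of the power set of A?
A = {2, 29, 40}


Set A = {2, 29, 40}
|A| = 3
The power set P(A) contains all subsets of A.
|P(A)| = 2^|A| = 2^3 = 8

8


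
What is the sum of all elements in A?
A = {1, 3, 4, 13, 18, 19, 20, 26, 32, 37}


Set A = {1, 3, 4, 13, 18, 19, 20, 26, 32, 37}
Sum = 1 + 3 + 4 + 13 + 18 + 19 + 20 + 26 + 32 + 37 = 173

173


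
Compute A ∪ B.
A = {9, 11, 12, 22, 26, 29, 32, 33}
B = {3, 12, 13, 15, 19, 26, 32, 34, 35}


Set A = {9, 11, 12, 22, 26, 29, 32, 33}
Set B = {3, 12, 13, 15, 19, 26, 32, 34, 35}
A ∪ B includes all elements in either set.
Elements from A: {9, 11, 12, 22, 26, 29, 32, 33}
Elements from B not already included: {3, 13, 15, 19, 34, 35}
A ∪ B = {3, 9, 11, 12, 13, 15, 19, 22, 26, 29, 32, 33, 34, 35}

{3, 9, 11, 12, 13, 15, 19, 22, 26, 29, 32, 33, 34, 35}


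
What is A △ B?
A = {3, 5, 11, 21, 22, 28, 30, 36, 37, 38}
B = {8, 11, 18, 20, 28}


Set A = {3, 5, 11, 21, 22, 28, 30, 36, 37, 38}
Set B = {8, 11, 18, 20, 28}
A △ B = (A \ B) ∪ (B \ A)
Elements in A but not B: {3, 5, 21, 22, 30, 36, 37, 38}
Elements in B but not A: {8, 18, 20}
A △ B = {3, 5, 8, 18, 20, 21, 22, 30, 36, 37, 38}

{3, 5, 8, 18, 20, 21, 22, 30, 36, 37, 38}


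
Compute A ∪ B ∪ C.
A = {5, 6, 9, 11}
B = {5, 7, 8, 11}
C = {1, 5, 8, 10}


Set A = {5, 6, 9, 11}
Set B = {5, 7, 8, 11}
Set C = {1, 5, 8, 10}
First, A ∪ B = {5, 6, 7, 8, 9, 11}
Then, (A ∪ B) ∪ C = {1, 5, 6, 7, 8, 9, 10, 11}

{1, 5, 6, 7, 8, 9, 10, 11}


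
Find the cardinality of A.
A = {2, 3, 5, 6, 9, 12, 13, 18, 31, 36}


Set A = {2, 3, 5, 6, 9, 12, 13, 18, 31, 36}
Listing elements: 2, 3, 5, 6, 9, 12, 13, 18, 31, 36
Counting: 10 elements
|A| = 10

10


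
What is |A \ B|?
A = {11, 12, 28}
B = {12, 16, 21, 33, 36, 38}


Set A = {11, 12, 28}
Set B = {12, 16, 21, 33, 36, 38}
A \ B = {11, 28}
|A \ B| = 2

2


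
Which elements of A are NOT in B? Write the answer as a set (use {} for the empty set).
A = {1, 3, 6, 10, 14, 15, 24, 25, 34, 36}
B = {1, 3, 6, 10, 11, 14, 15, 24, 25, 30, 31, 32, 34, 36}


Set A = {1, 3, 6, 10, 14, 15, 24, 25, 34, 36}
Set B = {1, 3, 6, 10, 11, 14, 15, 24, 25, 30, 31, 32, 34, 36}
Check each element of A against B:
1 ∈ B, 3 ∈ B, 6 ∈ B, 10 ∈ B, 14 ∈ B, 15 ∈ B, 24 ∈ B, 25 ∈ B, 34 ∈ B, 36 ∈ B
Elements of A not in B: {}

{}


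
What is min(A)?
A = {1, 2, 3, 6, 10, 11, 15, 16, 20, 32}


Set A = {1, 2, 3, 6, 10, 11, 15, 16, 20, 32}
Elements in ascending order: 1, 2, 3, 6, 10, 11, 15, 16, 20, 32
The smallest element is 1.

1


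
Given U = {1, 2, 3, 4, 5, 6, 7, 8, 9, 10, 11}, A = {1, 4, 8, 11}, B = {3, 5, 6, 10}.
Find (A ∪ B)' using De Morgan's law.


U = {1, 2, 3, 4, 5, 6, 7, 8, 9, 10, 11}
A = {1, 4, 8, 11}, B = {3, 5, 6, 10}
A ∪ B = {1, 3, 4, 5, 6, 8, 10, 11}
(A ∪ B)' = U \ (A ∪ B) = {2, 7, 9}
Verification via A' ∩ B': A' = {2, 3, 5, 6, 7, 9, 10}, B' = {1, 2, 4, 7, 8, 9, 11}
A' ∩ B' = {2, 7, 9} ✓

{2, 7, 9}


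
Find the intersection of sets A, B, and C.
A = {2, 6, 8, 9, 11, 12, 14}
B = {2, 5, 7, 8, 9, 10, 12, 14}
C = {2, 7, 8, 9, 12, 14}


Set A = {2, 6, 8, 9, 11, 12, 14}
Set B = {2, 5, 7, 8, 9, 10, 12, 14}
Set C = {2, 7, 8, 9, 12, 14}
First, A ∩ B = {2, 8, 9, 12, 14}
Then, (A ∩ B) ∩ C = {2, 8, 9, 12, 14}

{2, 8, 9, 12, 14}


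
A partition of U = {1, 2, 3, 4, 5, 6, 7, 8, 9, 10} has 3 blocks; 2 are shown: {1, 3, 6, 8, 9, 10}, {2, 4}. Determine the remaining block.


U = {1, 2, 3, 4, 5, 6, 7, 8, 9, 10}
Shown blocks: {1, 3, 6, 8, 9, 10}, {2, 4}
A partition's blocks are pairwise disjoint and cover U, so the missing block = U \ (union of shown blocks).
Union of shown blocks: {1, 2, 3, 4, 6, 8, 9, 10}
Missing block = U \ (union) = {5, 7}

{5, 7}


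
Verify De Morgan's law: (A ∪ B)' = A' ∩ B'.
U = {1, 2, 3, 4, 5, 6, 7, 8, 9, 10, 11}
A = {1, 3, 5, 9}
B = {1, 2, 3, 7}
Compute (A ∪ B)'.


U = {1, 2, 3, 4, 5, 6, 7, 8, 9, 10, 11}
A = {1, 3, 5, 9}, B = {1, 2, 3, 7}
A ∪ B = {1, 2, 3, 5, 7, 9}
(A ∪ B)' = U \ (A ∪ B) = {4, 6, 8, 10, 11}
Verification via A' ∩ B': A' = {2, 4, 6, 7, 8, 10, 11}, B' = {4, 5, 6, 8, 9, 10, 11}
A' ∩ B' = {4, 6, 8, 10, 11} ✓

{4, 6, 8, 10, 11}


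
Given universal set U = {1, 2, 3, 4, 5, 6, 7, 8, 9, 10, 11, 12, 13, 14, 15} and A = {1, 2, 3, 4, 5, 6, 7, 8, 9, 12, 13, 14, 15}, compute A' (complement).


Universal set U = {1, 2, 3, 4, 5, 6, 7, 8, 9, 10, 11, 12, 13, 14, 15}
Set A = {1, 2, 3, 4, 5, 6, 7, 8, 9, 12, 13, 14, 15}
A' = U \ A = elements in U but not in A
Checking each element of U:
1 (in A, exclude), 2 (in A, exclude), 3 (in A, exclude), 4 (in A, exclude), 5 (in A, exclude), 6 (in A, exclude), 7 (in A, exclude), 8 (in A, exclude), 9 (in A, exclude), 10 (not in A, include), 11 (not in A, include), 12 (in A, exclude), 13 (in A, exclude), 14 (in A, exclude), 15 (in A, exclude)
A' = {10, 11}

{10, 11}


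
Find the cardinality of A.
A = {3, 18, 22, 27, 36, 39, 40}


Set A = {3, 18, 22, 27, 36, 39, 40}
Listing elements: 3, 18, 22, 27, 36, 39, 40
Counting: 7 elements
|A| = 7

7


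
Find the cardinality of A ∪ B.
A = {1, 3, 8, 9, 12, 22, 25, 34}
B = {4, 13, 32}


Set A = {1, 3, 8, 9, 12, 22, 25, 34}, |A| = 8
Set B = {4, 13, 32}, |B| = 3
A ∩ B = {}, |A ∩ B| = 0
|A ∪ B| = |A| + |B| - |A ∩ B| = 8 + 3 - 0 = 11

11


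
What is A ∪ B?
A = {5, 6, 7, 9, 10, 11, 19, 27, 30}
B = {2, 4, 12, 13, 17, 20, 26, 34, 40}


Set A = {5, 6, 7, 9, 10, 11, 19, 27, 30}
Set B = {2, 4, 12, 13, 17, 20, 26, 34, 40}
A ∪ B includes all elements in either set.
Elements from A: {5, 6, 7, 9, 10, 11, 19, 27, 30}
Elements from B not already included: {2, 4, 12, 13, 17, 20, 26, 34, 40}
A ∪ B = {2, 4, 5, 6, 7, 9, 10, 11, 12, 13, 17, 19, 20, 26, 27, 30, 34, 40}

{2, 4, 5, 6, 7, 9, 10, 11, 12, 13, 17, 19, 20, 26, 27, 30, 34, 40}


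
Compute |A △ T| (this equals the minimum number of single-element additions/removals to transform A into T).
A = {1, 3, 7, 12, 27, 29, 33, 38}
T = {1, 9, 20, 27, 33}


Set A = {1, 3, 7, 12, 27, 29, 33, 38}
Set T = {1, 9, 20, 27, 33}
Elements to remove from A (in A, not in T): {3, 7, 12, 29, 38} → 5 removals
Elements to add to A (in T, not in A): {9, 20} → 2 additions
Total edits = 5 + 2 = 7

7


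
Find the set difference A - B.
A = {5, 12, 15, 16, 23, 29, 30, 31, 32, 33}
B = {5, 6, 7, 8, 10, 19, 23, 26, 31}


Set A = {5, 12, 15, 16, 23, 29, 30, 31, 32, 33}
Set B = {5, 6, 7, 8, 10, 19, 23, 26, 31}
A \ B includes elements in A that are not in B.
Check each element of A:
5 (in B, remove), 12 (not in B, keep), 15 (not in B, keep), 16 (not in B, keep), 23 (in B, remove), 29 (not in B, keep), 30 (not in B, keep), 31 (in B, remove), 32 (not in B, keep), 33 (not in B, keep)
A \ B = {12, 15, 16, 29, 30, 32, 33}

{12, 15, 16, 29, 30, 32, 33}


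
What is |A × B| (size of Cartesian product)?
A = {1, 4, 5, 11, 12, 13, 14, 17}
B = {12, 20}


Set A = {1, 4, 5, 11, 12, 13, 14, 17} has 8 elements.
Set B = {12, 20} has 2 elements.
|A × B| = |A| × |B| = 8 × 2 = 16

16


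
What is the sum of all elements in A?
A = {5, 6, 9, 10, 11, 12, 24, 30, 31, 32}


Set A = {5, 6, 9, 10, 11, 12, 24, 30, 31, 32}
Sum = 5 + 6 + 9 + 10 + 11 + 12 + 24 + 30 + 31 + 32 = 170

170


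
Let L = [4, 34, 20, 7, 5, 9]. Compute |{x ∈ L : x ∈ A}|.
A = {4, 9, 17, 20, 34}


Set A = {4, 9, 17, 20, 34}
Candidates: [4, 34, 20, 7, 5, 9]
Check each candidate:
4 ∈ A, 34 ∈ A, 20 ∈ A, 7 ∉ A, 5 ∉ A, 9 ∈ A
Count of candidates in A: 4

4


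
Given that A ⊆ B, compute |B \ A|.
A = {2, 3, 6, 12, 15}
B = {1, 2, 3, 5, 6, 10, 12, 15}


Set A = {2, 3, 6, 12, 15}, |A| = 5
Set B = {1, 2, 3, 5, 6, 10, 12, 15}, |B| = 8
Since A ⊆ B: B \ A = {1, 5, 10}
|B| - |A| = 8 - 5 = 3

3


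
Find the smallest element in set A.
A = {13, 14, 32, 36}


Set A = {13, 14, 32, 36}
Elements in ascending order: 13, 14, 32, 36
The smallest element is 13.

13


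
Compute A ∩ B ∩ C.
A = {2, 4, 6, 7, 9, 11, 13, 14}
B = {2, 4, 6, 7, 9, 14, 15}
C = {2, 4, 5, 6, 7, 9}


Set A = {2, 4, 6, 7, 9, 11, 13, 14}
Set B = {2, 4, 6, 7, 9, 14, 15}
Set C = {2, 4, 5, 6, 7, 9}
First, A ∩ B = {2, 4, 6, 7, 9, 14}
Then, (A ∩ B) ∩ C = {2, 4, 6, 7, 9}

{2, 4, 6, 7, 9}


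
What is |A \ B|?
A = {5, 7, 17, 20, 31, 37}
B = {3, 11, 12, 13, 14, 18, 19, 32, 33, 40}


Set A = {5, 7, 17, 20, 31, 37}
Set B = {3, 11, 12, 13, 14, 18, 19, 32, 33, 40}
A \ B = {5, 7, 17, 20, 31, 37}
|A \ B| = 6

6


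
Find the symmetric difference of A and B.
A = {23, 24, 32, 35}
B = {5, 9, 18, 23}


Set A = {23, 24, 32, 35}
Set B = {5, 9, 18, 23}
A △ B = (A \ B) ∪ (B \ A)
Elements in A but not B: {24, 32, 35}
Elements in B but not A: {5, 9, 18}
A △ B = {5, 9, 18, 24, 32, 35}

{5, 9, 18, 24, 32, 35}


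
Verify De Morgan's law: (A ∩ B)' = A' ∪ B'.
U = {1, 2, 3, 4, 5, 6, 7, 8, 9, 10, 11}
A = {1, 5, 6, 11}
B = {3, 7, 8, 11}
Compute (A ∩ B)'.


U = {1, 2, 3, 4, 5, 6, 7, 8, 9, 10, 11}
A = {1, 5, 6, 11}, B = {3, 7, 8, 11}
A ∩ B = {11}
(A ∩ B)' = U \ (A ∩ B) = {1, 2, 3, 4, 5, 6, 7, 8, 9, 10}
Verification via A' ∪ B': A' = {2, 3, 4, 7, 8, 9, 10}, B' = {1, 2, 4, 5, 6, 9, 10}
A' ∪ B' = {1, 2, 3, 4, 5, 6, 7, 8, 9, 10} ✓

{1, 2, 3, 4, 5, 6, 7, 8, 9, 10}


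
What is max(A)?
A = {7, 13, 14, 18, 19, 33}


Set A = {7, 13, 14, 18, 19, 33}
Elements in ascending order: 7, 13, 14, 18, 19, 33
The largest element is 33.

33


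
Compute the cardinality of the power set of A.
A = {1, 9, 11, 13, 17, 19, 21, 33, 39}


Set A = {1, 9, 11, 13, 17, 19, 21, 33, 39}
|A| = 9
The power set P(A) contains all subsets of A.
|P(A)| = 2^|A| = 2^9 = 512

512


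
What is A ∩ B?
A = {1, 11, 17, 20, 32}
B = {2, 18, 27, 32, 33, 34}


Set A = {1, 11, 17, 20, 32}
Set B = {2, 18, 27, 32, 33, 34}
A ∩ B includes only elements in both sets.
Check each element of A against B:
1 ✗, 11 ✗, 17 ✗, 20 ✗, 32 ✓
A ∩ B = {32}

{32}


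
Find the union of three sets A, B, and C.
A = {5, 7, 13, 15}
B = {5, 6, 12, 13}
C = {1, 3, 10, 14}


Set A = {5, 7, 13, 15}
Set B = {5, 6, 12, 13}
Set C = {1, 3, 10, 14}
First, A ∪ B = {5, 6, 7, 12, 13, 15}
Then, (A ∪ B) ∪ C = {1, 3, 5, 6, 7, 10, 12, 13, 14, 15}

{1, 3, 5, 6, 7, 10, 12, 13, 14, 15}


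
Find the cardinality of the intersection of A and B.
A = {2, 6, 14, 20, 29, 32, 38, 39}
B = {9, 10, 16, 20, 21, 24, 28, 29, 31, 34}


Set A = {2, 6, 14, 20, 29, 32, 38, 39}
Set B = {9, 10, 16, 20, 21, 24, 28, 29, 31, 34}
A ∩ B = {20, 29}
|A ∩ B| = 2

2


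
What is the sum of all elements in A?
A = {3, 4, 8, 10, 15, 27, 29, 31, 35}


Set A = {3, 4, 8, 10, 15, 27, 29, 31, 35}
Sum = 3 + 4 + 8 + 10 + 15 + 27 + 29 + 31 + 35 = 162

162


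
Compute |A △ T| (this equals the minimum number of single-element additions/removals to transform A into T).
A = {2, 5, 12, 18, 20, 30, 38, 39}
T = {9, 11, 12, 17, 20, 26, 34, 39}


Set A = {2, 5, 12, 18, 20, 30, 38, 39}
Set T = {9, 11, 12, 17, 20, 26, 34, 39}
Elements to remove from A (in A, not in T): {2, 5, 18, 30, 38} → 5 removals
Elements to add to A (in T, not in A): {9, 11, 17, 26, 34} → 5 additions
Total edits = 5 + 5 = 10

10


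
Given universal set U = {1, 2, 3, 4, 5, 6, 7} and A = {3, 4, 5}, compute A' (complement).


Universal set U = {1, 2, 3, 4, 5, 6, 7}
Set A = {3, 4, 5}
A' = U \ A = elements in U but not in A
Checking each element of U:
1 (not in A, include), 2 (not in A, include), 3 (in A, exclude), 4 (in A, exclude), 5 (in A, exclude), 6 (not in A, include), 7 (not in A, include)
A' = {1, 2, 6, 7}

{1, 2, 6, 7}


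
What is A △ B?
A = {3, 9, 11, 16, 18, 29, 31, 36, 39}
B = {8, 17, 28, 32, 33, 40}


Set A = {3, 9, 11, 16, 18, 29, 31, 36, 39}
Set B = {8, 17, 28, 32, 33, 40}
A △ B = (A \ B) ∪ (B \ A)
Elements in A but not B: {3, 9, 11, 16, 18, 29, 31, 36, 39}
Elements in B but not A: {8, 17, 28, 32, 33, 40}
A △ B = {3, 8, 9, 11, 16, 17, 18, 28, 29, 31, 32, 33, 36, 39, 40}

{3, 8, 9, 11, 16, 17, 18, 28, 29, 31, 32, 33, 36, 39, 40}


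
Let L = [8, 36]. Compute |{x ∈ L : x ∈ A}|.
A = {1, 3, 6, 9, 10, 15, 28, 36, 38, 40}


Set A = {1, 3, 6, 9, 10, 15, 28, 36, 38, 40}
Candidates: [8, 36]
Check each candidate:
8 ∉ A, 36 ∈ A
Count of candidates in A: 1

1


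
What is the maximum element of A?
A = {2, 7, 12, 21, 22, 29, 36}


Set A = {2, 7, 12, 21, 22, 29, 36}
Elements in ascending order: 2, 7, 12, 21, 22, 29, 36
The largest element is 36.

36


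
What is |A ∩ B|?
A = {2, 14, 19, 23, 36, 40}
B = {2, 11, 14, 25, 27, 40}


Set A = {2, 14, 19, 23, 36, 40}
Set B = {2, 11, 14, 25, 27, 40}
A ∩ B = {2, 14, 40}
|A ∩ B| = 3

3


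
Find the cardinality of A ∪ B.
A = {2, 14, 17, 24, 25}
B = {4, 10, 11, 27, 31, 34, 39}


Set A = {2, 14, 17, 24, 25}, |A| = 5
Set B = {4, 10, 11, 27, 31, 34, 39}, |B| = 7
A ∩ B = {}, |A ∩ B| = 0
|A ∪ B| = |A| + |B| - |A ∩ B| = 5 + 7 - 0 = 12

12


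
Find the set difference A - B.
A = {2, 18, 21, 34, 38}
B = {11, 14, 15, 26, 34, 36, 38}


Set A = {2, 18, 21, 34, 38}
Set B = {11, 14, 15, 26, 34, 36, 38}
A \ B includes elements in A that are not in B.
Check each element of A:
2 (not in B, keep), 18 (not in B, keep), 21 (not in B, keep), 34 (in B, remove), 38 (in B, remove)
A \ B = {2, 18, 21}

{2, 18, 21}


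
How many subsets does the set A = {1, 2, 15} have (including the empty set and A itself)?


Set A = {1, 2, 15}
|A| = 3
The power set P(A) contains all subsets of A.
|P(A)| = 2^|A| = 2^3 = 8

8


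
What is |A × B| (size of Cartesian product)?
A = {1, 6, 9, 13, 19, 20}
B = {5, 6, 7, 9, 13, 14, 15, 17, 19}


Set A = {1, 6, 9, 13, 19, 20} has 6 elements.
Set B = {5, 6, 7, 9, 13, 14, 15, 17, 19} has 9 elements.
|A × B| = |A| × |B| = 6 × 9 = 54

54


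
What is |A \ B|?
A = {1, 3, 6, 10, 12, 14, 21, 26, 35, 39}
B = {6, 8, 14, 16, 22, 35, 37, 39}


Set A = {1, 3, 6, 10, 12, 14, 21, 26, 35, 39}
Set B = {6, 8, 14, 16, 22, 35, 37, 39}
A \ B = {1, 3, 10, 12, 21, 26}
|A \ B| = 6

6


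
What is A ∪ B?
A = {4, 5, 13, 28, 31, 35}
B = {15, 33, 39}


Set A = {4, 5, 13, 28, 31, 35}
Set B = {15, 33, 39}
A ∪ B includes all elements in either set.
Elements from A: {4, 5, 13, 28, 31, 35}
Elements from B not already included: {15, 33, 39}
A ∪ B = {4, 5, 13, 15, 28, 31, 33, 35, 39}

{4, 5, 13, 15, 28, 31, 33, 35, 39}


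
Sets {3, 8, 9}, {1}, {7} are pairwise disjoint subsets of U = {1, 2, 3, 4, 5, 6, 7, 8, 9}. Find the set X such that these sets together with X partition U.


U = {1, 2, 3, 4, 5, 6, 7, 8, 9}
Shown blocks: {3, 8, 9}, {1}, {7}
A partition's blocks are pairwise disjoint and cover U, so the missing block = U \ (union of shown blocks).
Union of shown blocks: {1, 3, 7, 8, 9}
Missing block = U \ (union) = {2, 4, 5, 6}

{2, 4, 5, 6}


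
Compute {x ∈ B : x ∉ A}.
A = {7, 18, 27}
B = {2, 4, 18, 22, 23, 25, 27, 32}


Set A = {7, 18, 27}
Set B = {2, 4, 18, 22, 23, 25, 27, 32}
Check each element of B against A:
2 ∉ A (include), 4 ∉ A (include), 18 ∈ A, 22 ∉ A (include), 23 ∉ A (include), 25 ∉ A (include), 27 ∈ A, 32 ∉ A (include)
Elements of B not in A: {2, 4, 22, 23, 25, 32}

{2, 4, 22, 23, 25, 32}


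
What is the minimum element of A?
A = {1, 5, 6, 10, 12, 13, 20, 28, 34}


Set A = {1, 5, 6, 10, 12, 13, 20, 28, 34}
Elements in ascending order: 1, 5, 6, 10, 12, 13, 20, 28, 34
The smallest element is 1.

1


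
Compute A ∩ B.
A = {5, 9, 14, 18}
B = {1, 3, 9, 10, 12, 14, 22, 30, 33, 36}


Set A = {5, 9, 14, 18}
Set B = {1, 3, 9, 10, 12, 14, 22, 30, 33, 36}
A ∩ B includes only elements in both sets.
Check each element of A against B:
5 ✗, 9 ✓, 14 ✓, 18 ✗
A ∩ B = {9, 14}

{9, 14}


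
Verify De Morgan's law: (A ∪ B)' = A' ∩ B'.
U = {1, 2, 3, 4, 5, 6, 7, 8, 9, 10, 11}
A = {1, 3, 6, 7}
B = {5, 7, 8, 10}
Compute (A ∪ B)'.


U = {1, 2, 3, 4, 5, 6, 7, 8, 9, 10, 11}
A = {1, 3, 6, 7}, B = {5, 7, 8, 10}
A ∪ B = {1, 3, 5, 6, 7, 8, 10}
(A ∪ B)' = U \ (A ∪ B) = {2, 4, 9, 11}
Verification via A' ∩ B': A' = {2, 4, 5, 8, 9, 10, 11}, B' = {1, 2, 3, 4, 6, 9, 11}
A' ∩ B' = {2, 4, 9, 11} ✓

{2, 4, 9, 11}


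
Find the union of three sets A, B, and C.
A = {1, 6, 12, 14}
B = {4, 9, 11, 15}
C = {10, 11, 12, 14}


Set A = {1, 6, 12, 14}
Set B = {4, 9, 11, 15}
Set C = {10, 11, 12, 14}
First, A ∪ B = {1, 4, 6, 9, 11, 12, 14, 15}
Then, (A ∪ B) ∪ C = {1, 4, 6, 9, 10, 11, 12, 14, 15}

{1, 4, 6, 9, 10, 11, 12, 14, 15}


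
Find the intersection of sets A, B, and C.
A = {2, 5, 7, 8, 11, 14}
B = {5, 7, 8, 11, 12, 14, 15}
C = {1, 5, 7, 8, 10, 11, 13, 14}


Set A = {2, 5, 7, 8, 11, 14}
Set B = {5, 7, 8, 11, 12, 14, 15}
Set C = {1, 5, 7, 8, 10, 11, 13, 14}
First, A ∩ B = {5, 7, 8, 11, 14}
Then, (A ∩ B) ∩ C = {5, 7, 8, 11, 14}

{5, 7, 8, 11, 14}


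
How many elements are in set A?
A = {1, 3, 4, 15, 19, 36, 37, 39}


Set A = {1, 3, 4, 15, 19, 36, 37, 39}
Listing elements: 1, 3, 4, 15, 19, 36, 37, 39
Counting: 8 elements
|A| = 8

8


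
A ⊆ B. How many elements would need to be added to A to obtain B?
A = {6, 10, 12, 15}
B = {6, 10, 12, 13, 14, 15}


Set A = {6, 10, 12, 15}, |A| = 4
Set B = {6, 10, 12, 13, 14, 15}, |B| = 6
Since A ⊆ B: B \ A = {13, 14}
|B| - |A| = 6 - 4 = 2

2


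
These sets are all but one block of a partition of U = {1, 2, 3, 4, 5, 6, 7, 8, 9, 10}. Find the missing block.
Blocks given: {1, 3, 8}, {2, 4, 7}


U = {1, 2, 3, 4, 5, 6, 7, 8, 9, 10}
Shown blocks: {1, 3, 8}, {2, 4, 7}
A partition's blocks are pairwise disjoint and cover U, so the missing block = U \ (union of shown blocks).
Union of shown blocks: {1, 2, 3, 4, 7, 8}
Missing block = U \ (union) = {5, 6, 9, 10}

{5, 6, 9, 10}


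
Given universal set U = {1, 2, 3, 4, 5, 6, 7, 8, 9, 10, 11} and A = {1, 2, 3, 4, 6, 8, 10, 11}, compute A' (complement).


Universal set U = {1, 2, 3, 4, 5, 6, 7, 8, 9, 10, 11}
Set A = {1, 2, 3, 4, 6, 8, 10, 11}
A' = U \ A = elements in U but not in A
Checking each element of U:
1 (in A, exclude), 2 (in A, exclude), 3 (in A, exclude), 4 (in A, exclude), 5 (not in A, include), 6 (in A, exclude), 7 (not in A, include), 8 (in A, exclude), 9 (not in A, include), 10 (in A, exclude), 11 (in A, exclude)
A' = {5, 7, 9}

{5, 7, 9}


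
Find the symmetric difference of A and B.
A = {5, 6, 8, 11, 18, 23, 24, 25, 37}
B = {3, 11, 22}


Set A = {5, 6, 8, 11, 18, 23, 24, 25, 37}
Set B = {3, 11, 22}
A △ B = (A \ B) ∪ (B \ A)
Elements in A but not B: {5, 6, 8, 18, 23, 24, 25, 37}
Elements in B but not A: {3, 22}
A △ B = {3, 5, 6, 8, 18, 22, 23, 24, 25, 37}

{3, 5, 6, 8, 18, 22, 23, 24, 25, 37}


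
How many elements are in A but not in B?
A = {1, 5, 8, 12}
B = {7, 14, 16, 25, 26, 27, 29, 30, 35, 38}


Set A = {1, 5, 8, 12}
Set B = {7, 14, 16, 25, 26, 27, 29, 30, 35, 38}
A \ B = {1, 5, 8, 12}
|A \ B| = 4

4


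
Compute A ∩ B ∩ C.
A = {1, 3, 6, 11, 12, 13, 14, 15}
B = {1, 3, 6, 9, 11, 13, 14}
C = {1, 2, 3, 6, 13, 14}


Set A = {1, 3, 6, 11, 12, 13, 14, 15}
Set B = {1, 3, 6, 9, 11, 13, 14}
Set C = {1, 2, 3, 6, 13, 14}
First, A ∩ B = {1, 3, 6, 11, 13, 14}
Then, (A ∩ B) ∩ C = {1, 3, 6, 13, 14}

{1, 3, 6, 13, 14}


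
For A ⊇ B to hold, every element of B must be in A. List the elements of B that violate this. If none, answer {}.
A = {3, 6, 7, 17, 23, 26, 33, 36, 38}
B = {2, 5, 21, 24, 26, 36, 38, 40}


Set A = {3, 6, 7, 17, 23, 26, 33, 36, 38}
Set B = {2, 5, 21, 24, 26, 36, 38, 40}
Check each element of B against A:
2 ∉ A (include), 5 ∉ A (include), 21 ∉ A (include), 24 ∉ A (include), 26 ∈ A, 36 ∈ A, 38 ∈ A, 40 ∉ A (include)
Elements of B not in A: {2, 5, 21, 24, 40}

{2, 5, 21, 24, 40}


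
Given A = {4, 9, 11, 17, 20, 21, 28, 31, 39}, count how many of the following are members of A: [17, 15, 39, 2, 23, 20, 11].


Set A = {4, 9, 11, 17, 20, 21, 28, 31, 39}
Candidates: [17, 15, 39, 2, 23, 20, 11]
Check each candidate:
17 ∈ A, 15 ∉ A, 39 ∈ A, 2 ∉ A, 23 ∉ A, 20 ∈ A, 11 ∈ A
Count of candidates in A: 4

4


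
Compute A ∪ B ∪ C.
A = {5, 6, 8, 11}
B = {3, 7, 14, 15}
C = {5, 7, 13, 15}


Set A = {5, 6, 8, 11}
Set B = {3, 7, 14, 15}
Set C = {5, 7, 13, 15}
First, A ∪ B = {3, 5, 6, 7, 8, 11, 14, 15}
Then, (A ∪ B) ∪ C = {3, 5, 6, 7, 8, 11, 13, 14, 15}

{3, 5, 6, 7, 8, 11, 13, 14, 15}


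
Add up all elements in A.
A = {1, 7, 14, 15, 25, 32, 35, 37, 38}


Set A = {1, 7, 14, 15, 25, 32, 35, 37, 38}
Sum = 1 + 7 + 14 + 15 + 25 + 32 + 35 + 37 + 38 = 204

204


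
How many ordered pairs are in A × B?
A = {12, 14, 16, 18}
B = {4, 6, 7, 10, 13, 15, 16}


Set A = {12, 14, 16, 18} has 4 elements.
Set B = {4, 6, 7, 10, 13, 15, 16} has 7 elements.
|A × B| = |A| × |B| = 4 × 7 = 28

28


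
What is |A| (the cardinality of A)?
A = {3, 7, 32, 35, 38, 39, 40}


Set A = {3, 7, 32, 35, 38, 39, 40}
Listing elements: 3, 7, 32, 35, 38, 39, 40
Counting: 7 elements
|A| = 7

7


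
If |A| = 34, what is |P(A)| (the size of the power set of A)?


The set has 34 elements.
The power set contains all possible subsets.
|P(A)| = 2^|A| = 2^34 = 17179869184

17179869184


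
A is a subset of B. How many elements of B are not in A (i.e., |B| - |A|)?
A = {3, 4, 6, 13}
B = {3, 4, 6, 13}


Set A = {3, 4, 6, 13}, |A| = 4
Set B = {3, 4, 6, 13}, |B| = 4
Since A ⊆ B: B \ A = {}
|B| - |A| = 4 - 4 = 0

0


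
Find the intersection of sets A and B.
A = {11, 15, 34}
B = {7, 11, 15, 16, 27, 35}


Set A = {11, 15, 34}
Set B = {7, 11, 15, 16, 27, 35}
A ∩ B includes only elements in both sets.
Check each element of A against B:
11 ✓, 15 ✓, 34 ✗
A ∩ B = {11, 15}

{11, 15}


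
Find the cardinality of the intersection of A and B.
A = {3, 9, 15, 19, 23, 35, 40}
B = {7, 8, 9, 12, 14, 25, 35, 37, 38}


Set A = {3, 9, 15, 19, 23, 35, 40}
Set B = {7, 8, 9, 12, 14, 25, 35, 37, 38}
A ∩ B = {9, 35}
|A ∩ B| = 2

2


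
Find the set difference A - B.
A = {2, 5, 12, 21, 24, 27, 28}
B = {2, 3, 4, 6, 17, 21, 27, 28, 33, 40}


Set A = {2, 5, 12, 21, 24, 27, 28}
Set B = {2, 3, 4, 6, 17, 21, 27, 28, 33, 40}
A \ B includes elements in A that are not in B.
Check each element of A:
2 (in B, remove), 5 (not in B, keep), 12 (not in B, keep), 21 (in B, remove), 24 (not in B, keep), 27 (in B, remove), 28 (in B, remove)
A \ B = {5, 12, 24}

{5, 12, 24}


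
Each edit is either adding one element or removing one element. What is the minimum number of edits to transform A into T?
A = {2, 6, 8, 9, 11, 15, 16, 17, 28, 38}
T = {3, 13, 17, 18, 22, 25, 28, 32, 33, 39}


Set A = {2, 6, 8, 9, 11, 15, 16, 17, 28, 38}
Set T = {3, 13, 17, 18, 22, 25, 28, 32, 33, 39}
Elements to remove from A (in A, not in T): {2, 6, 8, 9, 11, 15, 16, 38} → 8 removals
Elements to add to A (in T, not in A): {3, 13, 18, 22, 25, 32, 33, 39} → 8 additions
Total edits = 8 + 8 = 16

16


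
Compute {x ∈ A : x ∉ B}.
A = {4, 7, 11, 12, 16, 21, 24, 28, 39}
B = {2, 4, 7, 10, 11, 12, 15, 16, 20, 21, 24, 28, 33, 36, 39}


Set A = {4, 7, 11, 12, 16, 21, 24, 28, 39}
Set B = {2, 4, 7, 10, 11, 12, 15, 16, 20, 21, 24, 28, 33, 36, 39}
Check each element of A against B:
4 ∈ B, 7 ∈ B, 11 ∈ B, 12 ∈ B, 16 ∈ B, 21 ∈ B, 24 ∈ B, 28 ∈ B, 39 ∈ B
Elements of A not in B: {}

{}


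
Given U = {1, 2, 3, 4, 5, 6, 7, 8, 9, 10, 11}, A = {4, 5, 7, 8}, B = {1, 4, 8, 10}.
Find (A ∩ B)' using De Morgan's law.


U = {1, 2, 3, 4, 5, 6, 7, 8, 9, 10, 11}
A = {4, 5, 7, 8}, B = {1, 4, 8, 10}
A ∩ B = {4, 8}
(A ∩ B)' = U \ (A ∩ B) = {1, 2, 3, 5, 6, 7, 9, 10, 11}
Verification via A' ∪ B': A' = {1, 2, 3, 6, 9, 10, 11}, B' = {2, 3, 5, 6, 7, 9, 11}
A' ∪ B' = {1, 2, 3, 5, 6, 7, 9, 10, 11} ✓

{1, 2, 3, 5, 6, 7, 9, 10, 11}
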